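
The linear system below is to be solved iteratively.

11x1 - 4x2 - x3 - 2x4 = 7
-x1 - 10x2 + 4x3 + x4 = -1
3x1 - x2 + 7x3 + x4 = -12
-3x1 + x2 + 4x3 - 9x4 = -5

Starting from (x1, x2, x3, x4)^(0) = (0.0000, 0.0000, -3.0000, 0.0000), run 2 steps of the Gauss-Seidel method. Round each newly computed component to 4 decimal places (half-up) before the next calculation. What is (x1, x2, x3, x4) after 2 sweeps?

(-0.0699, -0.7655, -1.7087, -0.2656)

Iteration 1:
  x1 = (7 - (-4)·0.0000 - (-1)·-3.0000 - (-2)·0.0000) / (11) = 0.3636
  x2 = (-1 - (-1)·0.3636 - (4)·-3.0000 - (1)·0.0000) / (-10) = -1.1364
  x3 = (-12 - (3)·0.3636 - (-1)·-1.1364 - (1)·0.0000) / (7) = -2.0325
  x4 = (-5 - (-3)·0.3636 - (1)·-1.1364 - (4)·-2.0325) / (-9) = -0.5952
Iteration 2:
  x1 = (7 - (-4)·-1.1364 - (-1)·-2.0325 - (-2)·-0.5952) / (11) = -0.0699
  x2 = (-1 - (-1)·-0.0699 - (4)·-2.0325 - (1)·-0.5952) / (-10) = -0.7655
  x3 = (-12 - (3)·-0.0699 - (-1)·-0.7655 - (1)·-0.5952) / (7) = -1.7087
  x4 = (-5 - (-3)·-0.0699 - (1)·-0.7655 - (4)·-1.7087) / (-9) = -0.2656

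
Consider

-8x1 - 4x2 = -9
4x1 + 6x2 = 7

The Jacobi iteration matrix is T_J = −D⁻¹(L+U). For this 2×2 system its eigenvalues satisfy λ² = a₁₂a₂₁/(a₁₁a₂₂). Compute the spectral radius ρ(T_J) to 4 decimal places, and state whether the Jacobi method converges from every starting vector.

0.5774

a₁₂a₂₁/(a₁₁a₂₂) = (-4)·(4) / ((-8)·(6)) = 0.333333
ρ = √|0.333333| = √0.333333 = 0.5774
ρ < 1, so Jacobi converges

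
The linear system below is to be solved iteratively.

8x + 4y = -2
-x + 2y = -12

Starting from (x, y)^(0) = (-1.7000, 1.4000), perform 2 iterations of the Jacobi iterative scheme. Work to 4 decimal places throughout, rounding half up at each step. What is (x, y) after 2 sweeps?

(3.1750, -6.4750)

Iteration 1:
  x = (-2 - (4)·1.4000) / (8) = -0.9500
  y = (-12 - (-1)·-1.7000) / (2) = -6.8500
Iteration 2:
  x = (-2 - (4)·-6.8500) / (8) = 3.1750
  y = (-12 - (-1)·-0.9500) / (2) = -6.4750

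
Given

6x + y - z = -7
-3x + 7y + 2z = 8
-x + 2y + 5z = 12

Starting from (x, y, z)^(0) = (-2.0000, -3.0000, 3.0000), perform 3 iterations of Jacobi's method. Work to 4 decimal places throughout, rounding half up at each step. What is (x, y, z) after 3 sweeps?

Iteration 1:
  x = (-7 - (1)·-3.0000 - (-1)·3.0000) / (6) = -0.1667
  y = (8 - (-3)·-2.0000 - (2)·3.0000) / (7) = -0.5714
  z = (12 - (-1)·-2.0000 - (2)·-3.0000) / (5) = 3.2000
Iteration 2:
  x = (-7 - (1)·-0.5714 - (-1)·3.2000) / (6) = -0.5381
  y = (8 - (-3)·-0.1667 - (2)·3.2000) / (7) = 0.1571
  z = (12 - (-1)·-0.1667 - (2)·-0.5714) / (5) = 2.5952
Iteration 3:
  x = (-7 - (1)·0.1571 - (-1)·2.5952) / (6) = -0.7603
  y = (8 - (-3)·-0.5381 - (2)·2.5952) / (7) = 0.1708
  z = (12 - (-1)·-0.5381 - (2)·0.1571) / (5) = 2.2295

(-0.7603, 0.1708, 2.2295)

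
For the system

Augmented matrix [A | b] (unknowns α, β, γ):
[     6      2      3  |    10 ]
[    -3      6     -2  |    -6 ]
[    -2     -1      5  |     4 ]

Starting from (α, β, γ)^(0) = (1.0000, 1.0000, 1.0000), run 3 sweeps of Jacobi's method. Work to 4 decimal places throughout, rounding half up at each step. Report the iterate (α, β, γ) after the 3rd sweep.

(1.1556, -0.1222, 1.1855)

Iteration 1:
  α = (10 - (2)·1.0000 - (3)·1.0000) / (6) = 0.8333
  β = (-6 - (-3)·1.0000 - (-2)·1.0000) / (6) = -0.1667
  γ = (4 - (-2)·1.0000 - (-1)·1.0000) / (5) = 1.4000
Iteration 2:
  α = (10 - (2)·-0.1667 - (3)·1.4000) / (6) = 1.0222
  β = (-6 - (-3)·0.8333 - (-2)·1.4000) / (6) = -0.1167
  γ = (4 - (-2)·0.8333 - (-1)·-0.1667) / (5) = 1.1000
Iteration 3:
  α = (10 - (2)·-0.1167 - (3)·1.1000) / (6) = 1.1556
  β = (-6 - (-3)·1.0222 - (-2)·1.1000) / (6) = -0.1222
  γ = (4 - (-2)·1.0222 - (-1)·-0.1167) / (5) = 1.1855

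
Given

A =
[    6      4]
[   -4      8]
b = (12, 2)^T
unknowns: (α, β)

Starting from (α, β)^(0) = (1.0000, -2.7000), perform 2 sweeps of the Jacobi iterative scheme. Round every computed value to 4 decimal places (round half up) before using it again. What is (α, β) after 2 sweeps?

(1.5000, 2.1500)

Iteration 1:
  α = (12 - (4)·-2.7000) / (6) = 3.8000
  β = (2 - (-4)·1.0000) / (8) = 0.7500
Iteration 2:
  α = (12 - (4)·0.7500) / (6) = 1.5000
  β = (2 - (-4)·3.8000) / (8) = 2.1500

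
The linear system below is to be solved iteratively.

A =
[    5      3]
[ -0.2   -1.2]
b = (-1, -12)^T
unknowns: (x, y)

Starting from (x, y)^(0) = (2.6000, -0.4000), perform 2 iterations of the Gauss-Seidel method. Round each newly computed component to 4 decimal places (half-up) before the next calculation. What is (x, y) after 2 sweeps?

(-6.1960, 11.0327)

Iteration 1:
  x = (-1 - (3)·-0.4000) / (5) = 0.0400
  y = (-12 - (-0.2)·0.0400) / (-1.2) = 9.9933
Iteration 2:
  x = (-1 - (3)·9.9933) / (5) = -6.1960
  y = (-12 - (-0.2)·-6.1960) / (-1.2) = 11.0327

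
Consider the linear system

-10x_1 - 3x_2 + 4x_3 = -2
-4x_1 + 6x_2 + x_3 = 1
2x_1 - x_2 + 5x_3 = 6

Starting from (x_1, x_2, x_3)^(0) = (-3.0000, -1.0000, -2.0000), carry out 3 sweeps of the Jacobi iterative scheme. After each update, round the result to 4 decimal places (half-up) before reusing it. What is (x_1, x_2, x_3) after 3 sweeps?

(0.7280, 1.0167, 0.5080)

Iteration 1:
  x_1 = (-2 - (-3)·-1.0000 - (4)·-2.0000) / (-10) = -0.3000
  x_2 = (1 - (-4)·-3.0000 - (1)·-2.0000) / (6) = -1.5000
  x_3 = (6 - (2)·-3.0000 - (-1)·-1.0000) / (5) = 2.2000
Iteration 2:
  x_1 = (-2 - (-3)·-1.5000 - (4)·2.2000) / (-10) = 1.5300
  x_2 = (1 - (-4)·-0.3000 - (1)·2.2000) / (6) = -0.4000
  x_3 = (6 - (2)·-0.3000 - (-1)·-1.5000) / (5) = 1.0200
Iteration 3:
  x_1 = (-2 - (-3)·-0.4000 - (4)·1.0200) / (-10) = 0.7280
  x_2 = (1 - (-4)·1.5300 - (1)·1.0200) / (6) = 1.0167
  x_3 = (6 - (2)·1.5300 - (-1)·-0.4000) / (5) = 0.5080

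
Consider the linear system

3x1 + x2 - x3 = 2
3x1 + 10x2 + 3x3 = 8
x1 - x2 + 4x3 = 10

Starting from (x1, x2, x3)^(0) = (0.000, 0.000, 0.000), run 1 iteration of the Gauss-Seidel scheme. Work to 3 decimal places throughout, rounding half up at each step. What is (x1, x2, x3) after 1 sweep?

(0.667, 0.600, 2.483)

Iteration 1:
  x1 = (2 - (1)·0.000 - (-1)·0.000) / (3) = 0.667
  x2 = (8 - (3)·0.667 - (3)·0.000) / (10) = 0.600
  x3 = (10 - (1)·0.667 - (-1)·0.600) / (4) = 2.483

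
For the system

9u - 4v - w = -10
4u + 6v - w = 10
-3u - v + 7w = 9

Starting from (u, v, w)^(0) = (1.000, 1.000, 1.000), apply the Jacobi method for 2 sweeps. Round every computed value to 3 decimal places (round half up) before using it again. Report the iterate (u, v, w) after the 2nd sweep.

Iteration 1:
  u = (-10 - (-4)·1.000 - (-1)·1.000) / (9) = -0.556
  v = (10 - (4)·1.000 - (-1)·1.000) / (6) = 1.167
  w = (9 - (-3)·1.000 - (-1)·1.000) / (7) = 1.857
Iteration 2:
  u = (-10 - (-4)·1.167 - (-1)·1.857) / (9) = -0.386
  v = (10 - (4)·-0.556 - (-1)·1.857) / (6) = 2.347
  w = (9 - (-3)·-0.556 - (-1)·1.167) / (7) = 1.214

(-0.386, 2.347, 1.214)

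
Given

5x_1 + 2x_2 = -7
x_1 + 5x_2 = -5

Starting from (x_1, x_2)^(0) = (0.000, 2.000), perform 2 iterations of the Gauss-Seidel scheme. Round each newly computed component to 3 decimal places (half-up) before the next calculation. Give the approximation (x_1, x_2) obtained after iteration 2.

(-1.176, -0.765)

Iteration 1:
  x_1 = (-7 - (2)·2.000) / (5) = -2.200
  x_2 = (-5 - (1)·-2.200) / (5) = -0.560
Iteration 2:
  x_1 = (-7 - (2)·-0.560) / (5) = -1.176
  x_2 = (-5 - (1)·-1.176) / (5) = -0.765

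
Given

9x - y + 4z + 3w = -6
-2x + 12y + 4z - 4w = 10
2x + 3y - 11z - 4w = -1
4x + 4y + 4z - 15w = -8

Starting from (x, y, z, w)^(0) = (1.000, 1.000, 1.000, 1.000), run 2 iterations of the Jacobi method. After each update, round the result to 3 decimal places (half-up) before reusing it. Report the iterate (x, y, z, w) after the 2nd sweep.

Iteration 1:
  x = (-6 - (-1)·1.000 - (4)·1.000 - (3)·1.000) / (9) = -1.333
  y = (10 - (-2)·1.000 - (4)·1.000 - (-4)·1.000) / (12) = 1.000
  z = (-1 - (2)·1.000 - (3)·1.000 - (-4)·1.000) / (-11) = 0.182
  w = (-8 - (4)·1.000 - (4)·1.000 - (4)·1.000) / (-15) = 1.333
Iteration 2:
  x = (-6 - (-1)·1.000 - (4)·0.182 - (3)·1.333) / (9) = -1.081
  y = (10 - (-2)·-1.333 - (4)·0.182 - (-4)·1.333) / (12) = 0.995
  z = (-1 - (2)·-1.333 - (3)·1.000 - (-4)·1.333) / (-11) = -0.363
  w = (-8 - (4)·-1.333 - (4)·1.000 - (4)·0.182) / (-15) = 0.493

(-1.081, 0.995, -0.363, 0.493)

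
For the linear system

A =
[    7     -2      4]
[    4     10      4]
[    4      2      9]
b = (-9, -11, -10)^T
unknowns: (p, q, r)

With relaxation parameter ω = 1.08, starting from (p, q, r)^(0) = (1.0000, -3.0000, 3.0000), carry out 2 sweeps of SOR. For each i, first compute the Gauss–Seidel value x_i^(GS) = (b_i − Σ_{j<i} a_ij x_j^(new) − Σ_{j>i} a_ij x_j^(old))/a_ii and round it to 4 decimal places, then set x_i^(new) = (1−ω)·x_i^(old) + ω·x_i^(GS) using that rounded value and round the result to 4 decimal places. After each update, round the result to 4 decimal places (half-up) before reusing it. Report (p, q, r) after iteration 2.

(-1.6051, -0.7626, -0.3023)

Iteration 1:
  p: GS value = (-9 - (-2)·-3.0000 - (4)·3.0000) / (7) = -3.8571;  p ← (1−ω)·1.0000 + ω·-3.8571 = -4.2457
  q: GS value = (-11 - (4)·-4.2457 - (4)·3.0000) / (10) = -0.6017;  q ← (1−ω)·-3.0000 + ω·-0.6017 = -0.4098
  r: GS value = (-10 - (4)·-4.2457 - (2)·-0.4098) / (9) = 0.8669;  r ← (1−ω)·3.0000 + ω·0.8669 = 0.6963
Iteration 2:
  p: GS value = (-9 - (-2)·-0.4098 - (4)·0.6963) / (7) = -1.8007;  p ← (1−ω)·-4.2457 + ω·-1.8007 = -1.6051
  q: GS value = (-11 - (4)·-1.6051 - (4)·0.6963) / (10) = -0.7365;  q ← (1−ω)·-0.4098 + ω·-0.7365 = -0.7626
  r: GS value = (-10 - (4)·-1.6051 - (2)·-0.7626) / (9) = -0.2283;  r ← (1−ω)·0.6963 + ω·-0.2283 = -0.3023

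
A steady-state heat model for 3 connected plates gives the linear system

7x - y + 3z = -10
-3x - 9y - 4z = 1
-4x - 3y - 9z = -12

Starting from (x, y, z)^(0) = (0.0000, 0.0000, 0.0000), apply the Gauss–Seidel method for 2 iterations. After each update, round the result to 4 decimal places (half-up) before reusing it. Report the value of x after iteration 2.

-2.1678

Iteration 1:
  x = (-10 - (-1)·0.0000 - (3)·0.0000) / (7) = -1.4286
  y = (1 - (-3)·-1.4286 - (-4)·0.0000) / (-9) = 0.3651
  z = (-12 - (-4)·-1.4286 - (-3)·0.3651) / (-9) = 1.8466
Iteration 2:
  x = (-10 - (-1)·0.3651 - (3)·1.8466) / (7) = -2.1678
  y = (1 - (-3)·-2.1678 - (-4)·1.8466) / (-9) = -0.2092
  z = (-12 - (-4)·-2.1678 - (-3)·-0.2092) / (-9) = 2.3665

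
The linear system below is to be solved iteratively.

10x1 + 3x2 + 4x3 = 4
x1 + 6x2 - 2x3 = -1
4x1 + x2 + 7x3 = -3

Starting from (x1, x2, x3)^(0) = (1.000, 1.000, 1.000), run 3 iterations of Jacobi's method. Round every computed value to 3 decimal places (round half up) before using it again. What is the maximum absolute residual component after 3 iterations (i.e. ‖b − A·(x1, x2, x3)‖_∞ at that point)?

Iteration 1:
  x1 = (4 - (3)·1.000 - (4)·1.000) / (10) = -0.300
  x2 = (-1 - (1)·1.000 - (-2)·1.000) / (6) = 0.000
  x3 = (-3 - (4)·1.000 - (1)·1.000) / (7) = -1.143
Iteration 2:
  x1 = (4 - (3)·0.000 - (4)·-1.143) / (10) = 0.857
  x2 = (-1 - (1)·-0.300 - (-2)·-1.143) / (6) = -0.498
  x3 = (-3 - (4)·-0.300 - (1)·0.000) / (7) = -0.257
Iteration 3:
  x1 = (4 - (3)·-0.498 - (4)·-0.257) / (10) = 0.652
  x2 = (-1 - (1)·0.857 - (-2)·-0.257) / (6) = -0.395
  x3 = (-3 - (4)·0.857 - (1)·-0.498) / (7) = -0.847
Residual b − A·x = (2.053, -0.976, 0.716); ∞-norm = 2.053

2.053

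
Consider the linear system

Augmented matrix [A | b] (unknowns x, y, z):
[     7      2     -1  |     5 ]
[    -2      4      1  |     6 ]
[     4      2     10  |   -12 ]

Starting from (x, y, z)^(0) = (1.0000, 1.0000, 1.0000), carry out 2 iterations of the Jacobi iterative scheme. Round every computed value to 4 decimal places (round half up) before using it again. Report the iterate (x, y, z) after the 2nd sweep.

(-0.0429, 2.2357, -1.7786)

Iteration 1:
  x = (5 - (2)·1.0000 - (-1)·1.0000) / (7) = 0.5714
  y = (6 - (-2)·1.0000 - (1)·1.0000) / (4) = 1.7500
  z = (-12 - (4)·1.0000 - (2)·1.0000) / (10) = -1.8000
Iteration 2:
  x = (5 - (2)·1.7500 - (-1)·-1.8000) / (7) = -0.0429
  y = (6 - (-2)·0.5714 - (1)·-1.8000) / (4) = 2.2357
  z = (-12 - (4)·0.5714 - (2)·1.7500) / (10) = -1.7786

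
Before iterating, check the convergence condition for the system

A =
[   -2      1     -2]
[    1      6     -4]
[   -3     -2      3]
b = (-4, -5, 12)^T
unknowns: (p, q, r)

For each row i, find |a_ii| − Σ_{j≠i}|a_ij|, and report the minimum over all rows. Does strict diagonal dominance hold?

row 1: |-2| − (1+2) = -1
row 2: |6| − (1+4) = 1
row 3: |3| − (3+2) = -2
minimum over rows = -2 → not strictly diagonally dominant

-2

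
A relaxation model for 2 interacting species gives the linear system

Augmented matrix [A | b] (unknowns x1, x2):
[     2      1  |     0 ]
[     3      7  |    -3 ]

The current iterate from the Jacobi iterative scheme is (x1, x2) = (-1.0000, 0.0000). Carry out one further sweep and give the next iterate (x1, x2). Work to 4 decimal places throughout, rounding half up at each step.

One sweep:
  x1 = (0 - (1)·0.0000) / (2) = 0.0000
  x2 = (-3 - (3)·-1.0000) / (7) = 0.0000

(0.0000, 0.0000)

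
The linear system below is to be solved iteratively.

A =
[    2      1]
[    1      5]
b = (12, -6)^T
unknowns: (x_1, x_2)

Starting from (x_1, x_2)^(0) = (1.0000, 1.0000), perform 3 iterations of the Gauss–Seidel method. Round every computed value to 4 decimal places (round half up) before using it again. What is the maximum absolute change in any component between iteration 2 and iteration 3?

Iteration 1:
  x_1 = (12 - (1)·1.0000) / (2) = 5.5000
  x_2 = (-6 - (1)·5.5000) / (5) = -2.3000
Iteration 2:
  x_1 = (12 - (1)·-2.3000) / (2) = 7.1500
  x_2 = (-6 - (1)·7.1500) / (5) = -2.6300
Iteration 3:
  x_1 = (12 - (1)·-2.6300) / (2) = 7.3150
  x_2 = (-6 - (1)·7.3150) / (5) = -2.6630
Change: (0.1650, -0.0330) → max |·| = 0.1650

0.1650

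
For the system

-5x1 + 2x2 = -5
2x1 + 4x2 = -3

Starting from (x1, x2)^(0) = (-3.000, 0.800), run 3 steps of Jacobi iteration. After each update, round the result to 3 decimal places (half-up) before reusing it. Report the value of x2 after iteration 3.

-1.400

Iteration 1:
  x1 = (-5 - (2)·0.800) / (-5) = 1.320
  x2 = (-3 - (2)·-3.000) / (4) = 0.750
Iteration 2:
  x1 = (-5 - (2)·0.750) / (-5) = 1.300
  x2 = (-3 - (2)·1.320) / (4) = -1.410
Iteration 3:
  x1 = (-5 - (2)·-1.410) / (-5) = 0.436
  x2 = (-3 - (2)·1.300) / (4) = -1.400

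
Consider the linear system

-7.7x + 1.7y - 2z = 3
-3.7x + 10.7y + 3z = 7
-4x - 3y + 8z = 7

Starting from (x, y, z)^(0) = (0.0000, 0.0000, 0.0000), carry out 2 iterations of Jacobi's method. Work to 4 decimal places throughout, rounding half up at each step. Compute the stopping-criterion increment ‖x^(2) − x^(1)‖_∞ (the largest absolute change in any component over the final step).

Iteration 1:
  x = (3 - (1.7)·0.0000 - (-2)·0.0000) / (-7.7) = -0.3896
  y = (7 - (-3.7)·0.0000 - (3)·0.0000) / (10.7) = 0.6542
  z = (7 - (-4)·0.0000 - (-3)·0.0000) / (8) = 0.8750
Iteration 2:
  x = (3 - (1.7)·0.6542 - (-2)·0.8750) / (-7.7) = -0.4724
  y = (7 - (-3.7)·-0.3896 - (3)·0.8750) / (10.7) = 0.2742
  z = (7 - (-4)·-0.3896 - (-3)·0.6542) / (8) = 0.9255
Change: (-0.0828, -0.3800, 0.0505) → max |·| = 0.3800

0.3800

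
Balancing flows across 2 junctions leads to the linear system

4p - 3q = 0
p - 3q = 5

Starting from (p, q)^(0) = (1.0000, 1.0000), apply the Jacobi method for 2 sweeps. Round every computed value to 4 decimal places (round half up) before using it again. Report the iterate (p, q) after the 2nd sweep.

(-1.0000, -1.4167)

Iteration 1:
  p = (0 - (-3)·1.0000) / (4) = 0.7500
  q = (5 - (1)·1.0000) / (-3) = -1.3333
Iteration 2:
  p = (0 - (-3)·-1.3333) / (4) = -1.0000
  q = (5 - (1)·0.7500) / (-3) = -1.4167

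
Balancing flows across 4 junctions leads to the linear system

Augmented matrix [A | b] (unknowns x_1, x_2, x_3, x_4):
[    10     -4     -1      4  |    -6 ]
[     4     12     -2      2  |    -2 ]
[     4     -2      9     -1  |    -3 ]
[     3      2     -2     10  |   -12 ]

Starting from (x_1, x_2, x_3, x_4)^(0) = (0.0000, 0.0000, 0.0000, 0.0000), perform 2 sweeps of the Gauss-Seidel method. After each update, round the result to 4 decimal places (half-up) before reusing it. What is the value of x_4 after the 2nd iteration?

Iteration 1:
  x_1 = (-6 - (-4)·0.0000 - (-1)·0.0000 - (4)·0.0000) / (10) = -0.6000
  x_2 = (-2 - (4)·-0.6000 - (-2)·0.0000 - (2)·0.0000) / (12) = 0.0333
  x_3 = (-3 - (4)·-0.6000 - (-2)·0.0333 - (-1)·0.0000) / (9) = -0.0593
  x_4 = (-12 - (3)·-0.6000 - (2)·0.0333 - (-2)·-0.0593) / (10) = -1.0385
Iteration 2:
  x_1 = (-6 - (-4)·0.0333 - (-1)·-0.0593 - (4)·-1.0385) / (10) = -0.1772
  x_2 = (-2 - (4)·-0.1772 - (-2)·-0.0593 - (2)·-1.0385) / (12) = 0.0556
  x_3 = (-3 - (4)·-0.1772 - (-2)·0.0556 - (-1)·-1.0385) / (9) = -0.3576
  x_4 = (-12 - (3)·-0.1772 - (2)·0.0556 - (-2)·-0.3576) / (10) = -1.2295

-1.2295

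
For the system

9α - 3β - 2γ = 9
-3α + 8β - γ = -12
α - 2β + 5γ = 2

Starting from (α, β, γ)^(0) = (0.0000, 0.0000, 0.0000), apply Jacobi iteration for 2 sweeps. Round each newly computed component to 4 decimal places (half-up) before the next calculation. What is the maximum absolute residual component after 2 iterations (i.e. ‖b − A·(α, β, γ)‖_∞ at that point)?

Iteration 1:
  α = (9 - (-3)·0.0000 - (-2)·0.0000) / (9) = 1.0000
  β = (-12 - (-3)·0.0000 - (-1)·0.0000) / (8) = -1.5000
  γ = (2 - (1)·0.0000 - (-2)·0.0000) / (5) = 0.4000
Iteration 2:
  α = (9 - (-3)·-1.5000 - (-2)·0.4000) / (9) = 0.5889
  β = (-12 - (-3)·1.0000 - (-1)·0.4000) / (8) = -1.0750
  γ = (2 - (1)·1.0000 - (-2)·-1.5000) / (5) = -0.4000
Residual b − A·x = (-0.3251, -2.0333, 1.2611); ∞-norm = 2.0333

2.0333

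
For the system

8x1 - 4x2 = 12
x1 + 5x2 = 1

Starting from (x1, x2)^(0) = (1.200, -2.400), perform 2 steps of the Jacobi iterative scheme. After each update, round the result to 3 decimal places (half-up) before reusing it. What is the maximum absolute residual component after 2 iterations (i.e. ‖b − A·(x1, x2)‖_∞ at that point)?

1.180

Iteration 1:
  x1 = (12 - (-4)·-2.400) / (8) = 0.300
  x2 = (1 - (1)·1.200) / (5) = -0.040
Iteration 2:
  x1 = (12 - (-4)·-0.040) / (8) = 1.480
  x2 = (1 - (1)·0.300) / (5) = 0.140
Residual b − A·x = (0.720, -1.180); ∞-norm = 1.180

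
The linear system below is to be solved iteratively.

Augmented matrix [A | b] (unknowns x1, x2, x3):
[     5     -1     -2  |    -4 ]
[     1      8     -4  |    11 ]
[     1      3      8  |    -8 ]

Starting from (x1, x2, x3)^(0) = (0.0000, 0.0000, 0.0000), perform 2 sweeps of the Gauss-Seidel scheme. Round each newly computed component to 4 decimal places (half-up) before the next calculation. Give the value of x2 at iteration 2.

Iteration 1:
  x1 = (-4 - (-1)·0.0000 - (-2)·0.0000) / (5) = -0.8000
  x2 = (11 - (1)·-0.8000 - (-4)·0.0000) / (8) = 1.4750
  x3 = (-8 - (1)·-0.8000 - (3)·1.4750) / (8) = -1.4531
Iteration 2:
  x1 = (-4 - (-1)·1.4750 - (-2)·-1.4531) / (5) = -1.0862
  x2 = (11 - (1)·-1.0862 - (-4)·-1.4531) / (8) = 0.7842
  x3 = (-8 - (1)·-1.0862 - (3)·0.7842) / (8) = -1.1583

0.7842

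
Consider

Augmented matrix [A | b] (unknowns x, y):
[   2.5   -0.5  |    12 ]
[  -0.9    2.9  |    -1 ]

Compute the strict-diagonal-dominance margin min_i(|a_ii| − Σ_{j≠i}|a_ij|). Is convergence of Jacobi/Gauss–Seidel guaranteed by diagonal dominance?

row 1: |2.5| − (0.5) = 2
row 2: |2.9| − (0.9) = 2
minimum over rows = 2 → strictly diagonally dominant (convergence guaranteed)

2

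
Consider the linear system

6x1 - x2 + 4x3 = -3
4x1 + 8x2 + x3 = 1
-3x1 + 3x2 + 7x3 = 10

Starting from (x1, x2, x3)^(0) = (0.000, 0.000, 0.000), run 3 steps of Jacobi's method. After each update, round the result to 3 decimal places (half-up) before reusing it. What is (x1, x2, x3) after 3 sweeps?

Iteration 1:
  x1 = (-3 - (-1)·0.000 - (4)·0.000) / (6) = -0.500
  x2 = (1 - (4)·0.000 - (1)·0.000) / (8) = 0.125
  x3 = (10 - (-3)·0.000 - (3)·0.000) / (7) = 1.429
Iteration 2:
  x1 = (-3 - (-1)·0.125 - (4)·1.429) / (6) = -1.432
  x2 = (1 - (4)·-0.500 - (1)·1.429) / (8) = 0.196
  x3 = (10 - (-3)·-0.500 - (3)·0.125) / (7) = 1.161
Iteration 3:
  x1 = (-3 - (-1)·0.196 - (4)·1.161) / (6) = -1.241
  x2 = (1 - (4)·-1.432 - (1)·1.161) / (8) = 0.696
  x3 = (10 - (-3)·-1.432 - (3)·0.196) / (7) = 0.731

(-1.241, 0.696, 0.731)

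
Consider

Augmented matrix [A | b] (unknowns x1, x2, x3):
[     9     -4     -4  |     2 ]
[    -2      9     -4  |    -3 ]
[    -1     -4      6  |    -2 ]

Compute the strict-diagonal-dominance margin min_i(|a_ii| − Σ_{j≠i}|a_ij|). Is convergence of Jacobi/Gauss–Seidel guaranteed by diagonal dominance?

1

row 1: |9| − (4+4) = 1
row 2: |9| − (2+4) = 3
row 3: |6| − (1+4) = 1
minimum over rows = 1 → strictly diagonally dominant (convergence guaranteed)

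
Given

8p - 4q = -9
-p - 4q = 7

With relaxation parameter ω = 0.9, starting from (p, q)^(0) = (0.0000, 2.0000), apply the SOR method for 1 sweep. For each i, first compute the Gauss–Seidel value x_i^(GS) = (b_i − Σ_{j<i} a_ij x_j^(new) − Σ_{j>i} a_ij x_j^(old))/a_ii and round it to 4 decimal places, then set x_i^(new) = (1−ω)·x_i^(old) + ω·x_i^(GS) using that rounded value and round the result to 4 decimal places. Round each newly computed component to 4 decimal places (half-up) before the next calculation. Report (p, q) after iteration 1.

(-0.1125, -1.3497)

Iteration 1:
  p: GS value = (-9 - (-4)·2.0000) / (8) = -0.1250;  p ← (1−ω)·0.0000 + ω·-0.1250 = -0.1125
  q: GS value = (7 - (-1)·-0.1125) / (-4) = -1.7219;  q ← (1−ω)·2.0000 + ω·-1.7219 = -1.3497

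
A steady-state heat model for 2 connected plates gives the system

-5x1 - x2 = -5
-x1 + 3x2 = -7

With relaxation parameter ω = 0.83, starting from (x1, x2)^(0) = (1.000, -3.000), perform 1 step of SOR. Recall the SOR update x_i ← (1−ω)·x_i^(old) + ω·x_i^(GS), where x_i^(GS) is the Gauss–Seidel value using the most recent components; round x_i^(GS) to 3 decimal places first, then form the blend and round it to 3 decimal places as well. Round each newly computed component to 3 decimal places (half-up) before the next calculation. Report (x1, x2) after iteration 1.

(1.498, -2.032)

Iteration 1:
  x1: GS value = (-5 - (-1)·-3.000) / (-5) = 1.600;  x1 ← (1−ω)·1.000 + ω·1.600 = 1.498
  x2: GS value = (-7 - (-1)·1.498) / (3) = -1.834;  x2 ← (1−ω)·-3.000 + ω·-1.834 = -2.032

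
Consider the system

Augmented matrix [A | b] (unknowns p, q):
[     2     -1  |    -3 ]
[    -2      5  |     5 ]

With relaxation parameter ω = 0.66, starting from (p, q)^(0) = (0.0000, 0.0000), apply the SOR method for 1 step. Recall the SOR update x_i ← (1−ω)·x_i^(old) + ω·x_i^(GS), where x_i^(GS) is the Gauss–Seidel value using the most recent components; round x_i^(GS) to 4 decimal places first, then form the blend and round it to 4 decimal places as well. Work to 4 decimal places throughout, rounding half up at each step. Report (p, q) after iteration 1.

Iteration 1:
  p: GS value = (-3 - (-1)·0.0000) / (2) = -1.5000;  p ← (1−ω)·0.0000 + ω·-1.5000 = -0.9900
  q: GS value = (5 - (-2)·-0.9900) / (5) = 0.6040;  q ← (1−ω)·0.0000 + ω·0.6040 = 0.3986

(-0.9900, 0.3986)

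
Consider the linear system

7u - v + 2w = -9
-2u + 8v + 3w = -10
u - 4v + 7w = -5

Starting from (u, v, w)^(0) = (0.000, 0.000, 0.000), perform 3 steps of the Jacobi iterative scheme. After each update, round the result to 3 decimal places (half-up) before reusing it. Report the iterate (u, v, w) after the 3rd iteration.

Iteration 1:
  u = (-9 - (-1)·0.000 - (2)·0.000) / (7) = -1.286
  v = (-10 - (-2)·0.000 - (3)·0.000) / (8) = -1.250
  w = (-5 - (1)·0.000 - (-4)·0.000) / (7) = -0.714
Iteration 2:
  u = (-9 - (-1)·-1.250 - (2)·-0.714) / (7) = -1.260
  v = (-10 - (-2)·-1.286 - (3)·-0.714) / (8) = -1.304
  w = (-5 - (1)·-1.286 - (-4)·-1.250) / (7) = -1.245
Iteration 3:
  u = (-9 - (-1)·-1.304 - (2)·-1.245) / (7) = -1.116
  v = (-10 - (-2)·-1.260 - (3)·-1.245) / (8) = -1.098
  w = (-5 - (1)·-1.260 - (-4)·-1.304) / (7) = -1.279

(-1.116, -1.098, -1.279)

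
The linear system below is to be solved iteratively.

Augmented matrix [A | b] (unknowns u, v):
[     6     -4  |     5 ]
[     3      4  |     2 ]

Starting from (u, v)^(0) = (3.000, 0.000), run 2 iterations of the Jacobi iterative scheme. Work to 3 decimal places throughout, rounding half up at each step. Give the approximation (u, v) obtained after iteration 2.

(-0.333, -0.125)

Iteration 1:
  u = (5 - (-4)·0.000) / (6) = 0.833
  v = (2 - (3)·3.000) / (4) = -1.750
Iteration 2:
  u = (5 - (-4)·-1.750) / (6) = -0.333
  v = (2 - (3)·0.833) / (4) = -0.125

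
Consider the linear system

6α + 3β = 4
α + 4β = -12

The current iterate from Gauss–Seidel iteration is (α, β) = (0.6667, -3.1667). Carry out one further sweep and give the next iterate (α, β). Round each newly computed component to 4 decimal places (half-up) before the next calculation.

One sweep:
  α = (4 - (3)·-3.1667) / (6) = 2.2500
  β = (-12 - (1)·2.2500) / (4) = -3.5625

(2.2500, -3.5625)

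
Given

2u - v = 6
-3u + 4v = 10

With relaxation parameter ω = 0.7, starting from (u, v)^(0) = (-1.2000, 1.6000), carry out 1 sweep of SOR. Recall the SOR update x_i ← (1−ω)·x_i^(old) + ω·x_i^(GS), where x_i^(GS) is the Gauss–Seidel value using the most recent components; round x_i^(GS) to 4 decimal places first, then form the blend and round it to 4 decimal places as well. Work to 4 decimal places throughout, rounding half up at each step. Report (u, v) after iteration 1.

(2.3000, 3.4375)

Iteration 1:
  u: GS value = (6 - (-1)·1.6000) / (2) = 3.8000;  u ← (1−ω)·-1.2000 + ω·3.8000 = 2.3000
  v: GS value = (10 - (-3)·2.3000) / (4) = 4.2250;  v ← (1−ω)·1.6000 + ω·4.2250 = 3.4375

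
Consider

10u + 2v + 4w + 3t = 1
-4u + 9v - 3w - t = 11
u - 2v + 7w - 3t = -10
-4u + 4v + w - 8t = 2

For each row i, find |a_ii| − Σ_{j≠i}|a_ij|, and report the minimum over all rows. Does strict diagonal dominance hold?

-1

row 1: |10| − (2+4+3) = 1
row 2: |9| − (4+3+1) = 1
row 3: |7| − (1+2+3) = 1
row 4: |-8| − (4+4+1) = -1
minimum over rows = -1 → not strictly diagonally dominant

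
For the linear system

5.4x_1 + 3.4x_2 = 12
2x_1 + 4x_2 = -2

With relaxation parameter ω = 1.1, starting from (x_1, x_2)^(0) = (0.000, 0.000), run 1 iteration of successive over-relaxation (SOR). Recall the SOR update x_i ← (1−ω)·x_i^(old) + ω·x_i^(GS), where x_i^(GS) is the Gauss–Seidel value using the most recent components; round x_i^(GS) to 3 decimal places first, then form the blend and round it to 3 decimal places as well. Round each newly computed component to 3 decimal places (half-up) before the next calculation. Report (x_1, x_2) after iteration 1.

Iteration 1:
  x_1: GS value = (12 - (3.4)·0.000) / (5.4) = 2.222;  x_1 ← (1−ω)·0.000 + ω·2.222 = 2.444
  x_2: GS value = (-2 - (2)·2.444) / (4) = -1.722;  x_2 ← (1−ω)·0.000 + ω·-1.722 = -1.894

(2.444, -1.894)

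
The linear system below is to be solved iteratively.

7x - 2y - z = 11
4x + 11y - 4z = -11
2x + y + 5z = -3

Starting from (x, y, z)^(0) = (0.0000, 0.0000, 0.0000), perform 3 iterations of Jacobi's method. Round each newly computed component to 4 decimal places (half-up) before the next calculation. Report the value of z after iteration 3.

Iteration 1:
  x = (11 - (-2)·0.0000 - (-1)·0.0000) / (7) = 1.5714
  y = (-11 - (4)·0.0000 - (-4)·0.0000) / (11) = -1.0000
  z = (-3 - (2)·0.0000 - (1)·0.0000) / (5) = -0.6000
Iteration 2:
  x = (11 - (-2)·-1.0000 - (-1)·-0.6000) / (7) = 1.2000
  y = (-11 - (4)·1.5714 - (-4)·-0.6000) / (11) = -1.7896
  z = (-3 - (2)·1.5714 - (1)·-1.0000) / (5) = -1.0286
Iteration 3:
  x = (11 - (-2)·-1.7896 - (-1)·-1.0286) / (7) = 0.9132
  y = (-11 - (4)·1.2000 - (-4)·-1.0286) / (11) = -1.8104
  z = (-3 - (2)·1.2000 - (1)·-1.7896) / (5) = -0.7221

-0.7221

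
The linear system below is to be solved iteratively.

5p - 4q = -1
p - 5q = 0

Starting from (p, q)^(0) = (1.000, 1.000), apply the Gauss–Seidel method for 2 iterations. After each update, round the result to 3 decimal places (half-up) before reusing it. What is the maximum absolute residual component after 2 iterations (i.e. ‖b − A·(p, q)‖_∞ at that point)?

0.564

Iteration 1:
  p = (-1 - (-4)·1.000) / (5) = 0.600
  q = (0 - (1)·0.600) / (-5) = 0.120
Iteration 2:
  p = (-1 - (-4)·0.120) / (5) = -0.104
  q = (0 - (1)·-0.104) / (-5) = -0.021
Residual b − A·x = (-0.564, -0.001); ∞-norm = 0.564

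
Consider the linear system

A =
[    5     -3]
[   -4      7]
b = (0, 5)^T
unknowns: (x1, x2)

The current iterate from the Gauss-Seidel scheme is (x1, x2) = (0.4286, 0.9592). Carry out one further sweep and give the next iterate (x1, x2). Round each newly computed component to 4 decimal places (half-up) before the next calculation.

One sweep:
  x1 = (0 - (-3)·0.9592) / (5) = 0.5755
  x2 = (5 - (-4)·0.5755) / (7) = 1.0431

(0.5755, 1.0431)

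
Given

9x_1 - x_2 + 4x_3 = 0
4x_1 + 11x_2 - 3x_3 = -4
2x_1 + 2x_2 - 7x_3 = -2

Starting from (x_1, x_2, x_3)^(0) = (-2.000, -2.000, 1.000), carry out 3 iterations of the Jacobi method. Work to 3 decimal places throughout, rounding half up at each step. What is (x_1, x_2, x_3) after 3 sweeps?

Iteration 1:
  x_1 = (0 - (-1)·-2.000 - (4)·1.000) / (9) = -0.667
  x_2 = (-4 - (4)·-2.000 - (-3)·1.000) / (11) = 0.636
  x_3 = (-2 - (2)·-2.000 - (2)·-2.000) / (-7) = -0.857
Iteration 2:
  x_1 = (0 - (-1)·0.636 - (4)·-0.857) / (9) = 0.452
  x_2 = (-4 - (4)·-0.667 - (-3)·-0.857) / (11) = -0.355
  x_3 = (-2 - (2)·-0.667 - (2)·0.636) / (-7) = 0.277
Iteration 3:
  x_1 = (0 - (-1)·-0.355 - (4)·0.277) / (9) = -0.163
  x_2 = (-4 - (4)·0.452 - (-3)·0.277) / (11) = -0.452
  x_3 = (-2 - (2)·0.452 - (2)·-0.355) / (-7) = 0.313

(-0.163, -0.452, 0.313)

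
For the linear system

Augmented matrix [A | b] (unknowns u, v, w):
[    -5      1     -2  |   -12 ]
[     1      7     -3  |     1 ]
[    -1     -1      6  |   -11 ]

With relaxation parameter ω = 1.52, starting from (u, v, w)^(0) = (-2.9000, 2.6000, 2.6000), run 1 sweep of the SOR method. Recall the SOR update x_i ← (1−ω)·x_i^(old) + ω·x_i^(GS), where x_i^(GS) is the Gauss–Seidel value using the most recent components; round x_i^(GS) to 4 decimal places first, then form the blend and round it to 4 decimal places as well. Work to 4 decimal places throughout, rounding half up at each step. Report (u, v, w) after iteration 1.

(4.3656, -0.3891, -3.1313)

Iteration 1:
  u: GS value = (-12 - (1)·2.6000 - (-2)·2.6000) / (-5) = 1.8800;  u ← (1−ω)·-2.9000 + ω·1.8800 = 4.3656
  v: GS value = (1 - (1)·4.3656 - (-3)·2.6000) / (7) = 0.6335;  v ← (1−ω)·2.6000 + ω·0.6335 = -0.3891
  w: GS value = (-11 - (-1)·4.3656 - (-1)·-0.3891) / (6) = -1.1706;  w ← (1−ω)·2.6000 + ω·-1.1706 = -3.1313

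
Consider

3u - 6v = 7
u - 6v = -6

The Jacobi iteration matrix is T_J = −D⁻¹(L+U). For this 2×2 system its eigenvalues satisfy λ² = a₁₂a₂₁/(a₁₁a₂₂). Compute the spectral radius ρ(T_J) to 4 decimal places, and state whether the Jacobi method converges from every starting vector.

0.5774

a₁₂a₂₁/(a₁₁a₂₂) = (-6)·(1) / ((3)·(-6)) = 0.333333
ρ = √|0.333333| = √0.333333 = 0.5774
ρ < 1, so Jacobi converges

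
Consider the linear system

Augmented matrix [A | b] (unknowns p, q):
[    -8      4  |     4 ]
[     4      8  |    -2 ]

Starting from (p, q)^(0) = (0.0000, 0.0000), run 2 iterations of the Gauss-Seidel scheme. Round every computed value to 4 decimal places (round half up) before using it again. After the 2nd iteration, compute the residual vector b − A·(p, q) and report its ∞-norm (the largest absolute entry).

Iteration 1:
  p = (4 - (4)·0.0000) / (-8) = -0.5000
  q = (-2 - (4)·-0.5000) / (8) = 0.0000
Iteration 2:
  p = (4 - (4)·0.0000) / (-8) = -0.5000
  q = (-2 - (4)·-0.5000) / (8) = 0.0000
Residual b − A·x = (0.0000, 0.0000); ∞-norm = 0.0000

0.0000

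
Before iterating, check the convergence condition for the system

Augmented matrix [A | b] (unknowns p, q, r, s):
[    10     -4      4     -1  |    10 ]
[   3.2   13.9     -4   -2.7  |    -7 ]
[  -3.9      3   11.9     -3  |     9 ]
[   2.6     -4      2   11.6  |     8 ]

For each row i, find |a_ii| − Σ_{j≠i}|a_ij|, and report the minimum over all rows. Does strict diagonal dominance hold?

row 1: |10| − (4+4+1) = 1
row 2: |13.9| − (3.2+4+2.7) = 4
row 3: |11.9| − (3.9+3+3) = 2
row 4: |11.6| − (2.6+4+2) = 3
minimum over rows = 1 → strictly diagonally dominant (convergence guaranteed)

1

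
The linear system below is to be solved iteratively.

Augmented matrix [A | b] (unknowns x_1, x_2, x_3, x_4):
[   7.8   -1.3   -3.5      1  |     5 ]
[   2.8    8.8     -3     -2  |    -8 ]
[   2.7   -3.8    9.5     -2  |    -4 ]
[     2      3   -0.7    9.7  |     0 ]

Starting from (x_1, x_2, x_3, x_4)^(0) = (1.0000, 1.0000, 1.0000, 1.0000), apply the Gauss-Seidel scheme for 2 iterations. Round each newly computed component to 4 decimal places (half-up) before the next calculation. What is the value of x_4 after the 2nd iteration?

0.2823

Iteration 1:
  x_1 = (5 - (-1.3)·1.0000 - (-3.5)·1.0000 - (1)·1.0000) / (7.8) = 1.1282
  x_2 = (-8 - (2.8)·1.1282 - (-3)·1.0000 - (-2)·1.0000) / (8.8) = -0.6999
  x_3 = (-4 - (2.7)·1.1282 - (-3.8)·-0.6999 - (-2)·1.0000) / (9.5) = -0.8111
  x_4 = (0 - (2)·1.1282 - (3)·-0.6999 - (-0.7)·-0.8111) / (9.7) = -0.0747
Iteration 2:
  x_1 = (5 - (-1.3)·-0.6999 - (-3.5)·-0.8111 - (1)·-0.0747) / (7.8) = 0.1700
  x_2 = (-8 - (2.8)·0.1700 - (-3)·-0.8111 - (-2)·-0.0747) / (8.8) = -1.2567
  x_3 = (-4 - (2.7)·0.1700 - (-3.8)·-1.2567 - (-2)·-0.0747) / (9.5) = -0.9878
  x_4 = (0 - (2)·0.1700 - (3)·-1.2567 - (-0.7)·-0.9878) / (9.7) = 0.2823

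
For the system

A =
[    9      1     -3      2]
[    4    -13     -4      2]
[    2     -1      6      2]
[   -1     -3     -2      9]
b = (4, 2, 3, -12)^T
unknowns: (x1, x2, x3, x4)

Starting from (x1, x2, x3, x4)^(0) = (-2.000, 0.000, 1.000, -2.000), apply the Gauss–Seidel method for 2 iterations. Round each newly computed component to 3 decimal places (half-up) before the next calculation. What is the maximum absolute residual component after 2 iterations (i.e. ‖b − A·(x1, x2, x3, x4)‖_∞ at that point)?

Iteration 1:
  x1 = (4 - (1)·0.000 - (-3)·1.000 - (2)·-2.000) / (9) = 1.222
  x2 = (2 - (4)·1.222 - (-4)·1.000 - (2)·-2.000) / (-13) = -0.393
  x3 = (3 - (2)·1.222 - (-1)·-0.393 - (2)·-2.000) / (6) = 0.694
  x4 = (-12 - (-1)·1.222 - (-3)·-0.393 - (-2)·0.694) / (9) = -1.174
Iteration 2:
  x1 = (4 - (1)·-0.393 - (-3)·0.694 - (2)·-1.174) / (9) = 0.980
  x2 = (2 - (4)·0.980 - (-4)·0.694 - (2)·-1.174) / (-13) = -0.246
  x3 = (3 - (2)·0.980 - (-1)·-0.246 - (2)·-1.174) / (6) = 0.524
  x4 = (-12 - (-1)·0.980 - (-3)·-0.246 - (-2)·0.524) / (9) = -1.190
Residual b − A·x = (-0.622, -0.642, 0.030, 0.000); ∞-norm = 0.642

0.642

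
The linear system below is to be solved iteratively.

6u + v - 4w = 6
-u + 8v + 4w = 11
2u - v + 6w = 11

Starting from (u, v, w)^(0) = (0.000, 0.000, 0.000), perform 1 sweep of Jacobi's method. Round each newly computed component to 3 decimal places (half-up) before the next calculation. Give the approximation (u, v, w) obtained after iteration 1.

(1.000, 1.375, 1.833)

Iteration 1:
  u = (6 - (1)·0.000 - (-4)·0.000) / (6) = 1.000
  v = (11 - (-1)·0.000 - (4)·0.000) / (8) = 1.375
  w = (11 - (2)·0.000 - (-1)·0.000) / (6) = 1.833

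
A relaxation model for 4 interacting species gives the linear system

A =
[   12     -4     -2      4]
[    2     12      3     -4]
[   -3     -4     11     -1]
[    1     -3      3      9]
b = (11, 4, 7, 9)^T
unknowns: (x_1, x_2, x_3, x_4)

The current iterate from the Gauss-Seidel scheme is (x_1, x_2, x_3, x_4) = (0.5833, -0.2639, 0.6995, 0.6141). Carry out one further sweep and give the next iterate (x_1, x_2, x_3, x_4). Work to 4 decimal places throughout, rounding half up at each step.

(0.7406, 0.2397, 0.9813, 0.6705)

One sweep:
  x_1 = (11 - (-4)·-0.2639 - (-2)·0.6995 - (4)·0.6141) / (12) = 0.7406
  x_2 = (4 - (2)·0.7406 - (3)·0.6995 - (-4)·0.6141) / (12) = 0.2397
  x_3 = (7 - (-3)·0.7406 - (-4)·0.2397 - (-1)·0.6141) / (11) = 0.9813
  x_4 = (9 - (1)·0.7406 - (-3)·0.2397 - (3)·0.9813) / (9) = 0.6705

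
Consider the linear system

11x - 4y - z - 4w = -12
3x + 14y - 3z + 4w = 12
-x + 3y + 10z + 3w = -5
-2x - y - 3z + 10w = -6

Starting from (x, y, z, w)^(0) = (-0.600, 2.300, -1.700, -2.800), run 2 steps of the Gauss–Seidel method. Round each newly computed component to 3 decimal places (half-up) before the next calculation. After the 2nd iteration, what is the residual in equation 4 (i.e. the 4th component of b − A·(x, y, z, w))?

Iteration 1:
  x = (-12 - (-4)·2.300 - (-1)·-1.700 - (-4)·-2.800) / (11) = -1.427
  y = (12 - (3)·-1.427 - (-3)·-1.700 - (4)·-2.800) / (14) = 1.599
  z = (-5 - (-1)·-1.427 - (3)·1.599 - (3)·-2.800) / (10) = -0.282
  w = (-6 - (-2)·-1.427 - (-1)·1.599 - (-3)·-0.282) / (10) = -0.810
Iteration 2:
  x = (-12 - (-4)·1.599 - (-1)·-0.282 - (-4)·-0.810) / (11) = -0.830
  y = (12 - (3)·-0.830 - (-3)·-0.282 - (4)·-0.810) / (14) = 1.206
  z = (-5 - (-1)·-0.830 - (3)·1.206 - (3)·-0.810) / (10) = -0.702
  w = (-6 - (-2)·-0.830 - (-1)·1.206 - (-3)·-0.702) / (10) = -0.856
Residual b − A·x = (-2.172, -1.076, 0.140, 0.000)

0.000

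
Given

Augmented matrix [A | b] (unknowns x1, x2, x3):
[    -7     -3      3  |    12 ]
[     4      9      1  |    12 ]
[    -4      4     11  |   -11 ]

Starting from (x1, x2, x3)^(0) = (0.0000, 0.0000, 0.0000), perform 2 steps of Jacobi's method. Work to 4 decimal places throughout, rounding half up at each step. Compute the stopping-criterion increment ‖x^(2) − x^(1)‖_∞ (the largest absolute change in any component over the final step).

Iteration 1:
  x1 = (12 - (-3)·0.0000 - (3)·0.0000) / (-7) = -1.7143
  x2 = (12 - (4)·0.0000 - (1)·0.0000) / (9) = 1.3333
  x3 = (-11 - (-4)·0.0000 - (4)·0.0000) / (11) = -1.0000
Iteration 2:
  x1 = (12 - (-3)·1.3333 - (3)·-1.0000) / (-7) = -2.7143
  x2 = (12 - (4)·-1.7143 - (1)·-1.0000) / (9) = 2.2064
  x3 = (-11 - (-4)·-1.7143 - (4)·1.3333) / (11) = -2.1082
Change: (-1.0000, 0.8731, -1.1082) → max |·| = 1.1082

1.1082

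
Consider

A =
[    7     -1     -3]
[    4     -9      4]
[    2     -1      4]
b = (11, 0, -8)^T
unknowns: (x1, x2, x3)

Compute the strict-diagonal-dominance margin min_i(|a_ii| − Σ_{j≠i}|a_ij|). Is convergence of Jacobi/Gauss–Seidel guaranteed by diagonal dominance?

row 1: |7| − (1+3) = 3
row 2: |-9| − (4+4) = 1
row 3: |4| − (2+1) = 1
minimum over rows = 1 → strictly diagonally dominant (convergence guaranteed)

1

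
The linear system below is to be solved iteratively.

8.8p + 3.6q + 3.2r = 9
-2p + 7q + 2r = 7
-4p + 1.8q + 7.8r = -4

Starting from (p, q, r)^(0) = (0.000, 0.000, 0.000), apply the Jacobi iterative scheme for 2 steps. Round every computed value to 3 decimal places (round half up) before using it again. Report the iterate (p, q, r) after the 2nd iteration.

Iteration 1:
  p = (9 - (3.6)·0.000 - (3.2)·0.000) / (8.8) = 1.023
  q = (7 - (-2)·0.000 - (2)·0.000) / (7) = 1.000
  r = (-4 - (-4)·0.000 - (1.8)·0.000) / (7.8) = -0.513
Iteration 2:
  p = (9 - (3.6)·1.000 - (3.2)·-0.513) / (8.8) = 0.800
  q = (7 - (-2)·1.023 - (2)·-0.513) / (7) = 1.439
  r = (-4 - (-4)·1.023 - (1.8)·1.000) / (7.8) = -0.219

(0.800, 1.439, -0.219)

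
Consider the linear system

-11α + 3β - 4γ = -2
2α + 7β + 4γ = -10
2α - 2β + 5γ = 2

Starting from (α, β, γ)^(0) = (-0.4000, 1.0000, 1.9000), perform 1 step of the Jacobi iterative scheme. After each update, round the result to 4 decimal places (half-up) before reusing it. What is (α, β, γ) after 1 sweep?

Iteration 1:
  α = (-2 - (3)·1.0000 - (-4)·1.9000) / (-11) = -0.2364
  β = (-10 - (2)·-0.4000 - (4)·1.9000) / (7) = -2.4000
  γ = (2 - (2)·-0.4000 - (-2)·1.0000) / (5) = 0.9600

(-0.2364, -2.4000, 0.9600)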